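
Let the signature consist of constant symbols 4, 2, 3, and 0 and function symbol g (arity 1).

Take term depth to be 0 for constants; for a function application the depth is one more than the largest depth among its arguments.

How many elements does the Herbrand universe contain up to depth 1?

8

Write N_k for the number of ground terms of depth ≤ k. A term of depth ≤ k is either a constant or a function symbol applied to arguments of depth ≤ k−1, so N_k = 4 + N_{k-1}.
N_0 = 4
N_1 = 4 + 4 = 8
Explicitly: 4, 2, 3, 0, g(4), g(2), g(3), g(0).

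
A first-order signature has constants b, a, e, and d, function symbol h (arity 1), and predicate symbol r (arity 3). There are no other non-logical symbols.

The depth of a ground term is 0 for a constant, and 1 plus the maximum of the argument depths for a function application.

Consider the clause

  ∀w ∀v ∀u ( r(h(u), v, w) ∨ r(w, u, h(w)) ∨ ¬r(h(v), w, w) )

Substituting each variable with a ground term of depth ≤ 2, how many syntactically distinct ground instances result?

Ground terms of depth ≤ 2:
  If N_k denotes the number of depth-≤k ground terms, the 4 constants give N_0 = 4, and each function symbol of arity r contributes N_{k-1}^r new terms at level k: N_k = 4 + N_{k-1}.
  N_0 = 4
  N_1 = 4 + 4 = 8
  N_2 = 4 + 8 = 12
  Explicitly: b, a, e, d, h(b), h(a), h(e), h(d), h(h(b)), h(h(a)), h(h(e)), h(h(d)).
So there are 12 ground terms available for substitution.
There are 3 variables to instantiate (w, v, u), each occurring in at least one literal, so different choices give different ground instances.
Number of ground instances = 12^3 = 1728.

1728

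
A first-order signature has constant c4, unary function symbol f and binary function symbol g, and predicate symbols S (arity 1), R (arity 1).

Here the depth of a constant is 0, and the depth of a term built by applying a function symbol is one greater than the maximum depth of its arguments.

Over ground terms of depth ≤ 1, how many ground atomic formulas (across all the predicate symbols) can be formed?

First count ground terms of depth ≤ 1.
Let N_k count ground terms of depth at most k. Each non-constant term of depth ≤ k is some function symbol applied to depth-≤(k−1) arguments, giving N_k = 1 + N_{k-1} + N_{k-1}^2.
N_0 = 1
N_1 = 1 + 1 + 1^2 = 3
So |H| = 3.
A ground atom is a predicate applied to a tuple of terms from H, so the count is the sum over predicates of |H|^arity:
  S: 3;  R: 3
Total ground atoms: 3 + 3 = 6.

6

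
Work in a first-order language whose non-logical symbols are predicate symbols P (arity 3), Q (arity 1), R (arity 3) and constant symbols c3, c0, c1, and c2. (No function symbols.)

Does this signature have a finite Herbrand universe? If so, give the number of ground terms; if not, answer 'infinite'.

There are no function symbols, so every ground term is one of the 4 constants.
The Herbrand universe is {c3, c0, c1, c2}, which is finite with 4 elements.

4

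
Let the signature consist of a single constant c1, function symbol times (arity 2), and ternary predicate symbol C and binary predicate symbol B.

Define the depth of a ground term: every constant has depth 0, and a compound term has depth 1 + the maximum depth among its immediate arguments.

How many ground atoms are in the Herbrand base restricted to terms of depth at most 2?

First count ground terms of depth ≤ 2.
Let N_k = |{terms of depth ≤ k}|. Then N_0 = 1 and N_k = 1 + N_{k-1}^2 for k ≥ 1 (one summand per function symbol, arity giving the exponent).
N_0 = 1
N_1 = 1 + 1^2 = 2
N_2 = 1 + 2^2 = 5
Explicitly: c1, times(c1, c1), times(c1, times(c1, c1)), times(times(c1, c1), c1), times(times(c1, c1), times(c1, c1)).
So |H| = 5.
A ground atom is a predicate applied to a tuple of terms from H, so the count is the sum over predicates of |H|^arity:
  C: 5^3 = 125;  B: 5^2 = 25
Total ground atoms: 125 + 25 = 150.

150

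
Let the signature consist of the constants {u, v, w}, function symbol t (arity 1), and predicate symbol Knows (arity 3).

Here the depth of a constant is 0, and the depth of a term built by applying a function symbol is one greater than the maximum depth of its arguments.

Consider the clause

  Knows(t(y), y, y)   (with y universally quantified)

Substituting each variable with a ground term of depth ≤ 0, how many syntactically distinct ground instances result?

Ground terms of depth ≤ 0:
  Write N_k for the number of ground terms of depth ≤ k. A term of depth ≤ k is either a constant or a function symbol applied to arguments of depth ≤ k−1, so N_k = 3 + N_{k-1}.
  N_0 = 3
  Explicitly: u, v, w.
So there are 3 ground terms available for substitution.
The clause has 1 distinct variable (y), which appears in the body. In the free term algebra distinct substitutions yield syntactically distinct ground instances.
Number of ground instances = 3.

3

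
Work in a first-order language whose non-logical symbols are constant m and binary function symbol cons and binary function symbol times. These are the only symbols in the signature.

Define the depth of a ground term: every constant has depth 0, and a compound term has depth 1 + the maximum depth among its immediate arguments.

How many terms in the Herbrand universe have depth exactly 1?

2

Let N_k = |{terms of depth ≤ k}|. Then N_0 = 1 and N_k = 1 + N_{k-1}^2 + N_{k-1}^2 for k ≥ 1 (one summand per function symbol, arity giving the exponent).
N_0 = 1
N_1 = 1 + 1^2 + 1^2 = 3
Terms of depth exactly 1: N_1 − N_0 = 3 − 1 = 2.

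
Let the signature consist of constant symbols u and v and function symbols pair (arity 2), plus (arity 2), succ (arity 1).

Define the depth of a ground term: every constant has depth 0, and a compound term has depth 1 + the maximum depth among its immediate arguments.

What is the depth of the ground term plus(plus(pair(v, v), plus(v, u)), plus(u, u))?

depth(pair(v, v)) = 1 + max(0, 0) = 1
depth(plus(v, u)) = 1 + max(0, 0) = 1
depth(plus(pair(v, v), plus(v, u))) = 1 + max(1, 1) = 2
depth(plus(u, u)) = 1 + max(0, 0) = 1
depth(plus(plus(pair(v, v), plus(v, u)), plus(u, u))) = 1 + max(2, 1) = 3

3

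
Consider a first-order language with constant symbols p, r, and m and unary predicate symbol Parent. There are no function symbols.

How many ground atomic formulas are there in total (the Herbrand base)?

3

With no function symbols, the Herbrand universe is just the 3 constants.
Ground atoms per predicate: Parent: 3.
Herbrand base size = 3 = 3.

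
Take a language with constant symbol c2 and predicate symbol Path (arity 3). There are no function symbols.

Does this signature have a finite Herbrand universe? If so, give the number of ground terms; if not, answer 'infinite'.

There are no function symbols, so the only ground term is the single constant.
The Herbrand universe is {c2}, finite with 1 element.

1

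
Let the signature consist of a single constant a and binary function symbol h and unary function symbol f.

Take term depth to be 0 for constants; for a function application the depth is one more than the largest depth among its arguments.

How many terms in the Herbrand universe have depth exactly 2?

10

Write N_k for the number of ground terms of depth ≤ k. A term of depth ≤ k is either a constant or a function symbol applied to arguments of depth ≤ k−1, so N_k = 1 + N_{k-1}^2 + N_{k-1}.
N_0 = 1
N_1 = 1 + 1^2 + 1 = 3
N_2 = 1 + 3^2 + 3 = 13
Terms of depth exactly 2: N_2 − N_1 = 13 − 3 = 10.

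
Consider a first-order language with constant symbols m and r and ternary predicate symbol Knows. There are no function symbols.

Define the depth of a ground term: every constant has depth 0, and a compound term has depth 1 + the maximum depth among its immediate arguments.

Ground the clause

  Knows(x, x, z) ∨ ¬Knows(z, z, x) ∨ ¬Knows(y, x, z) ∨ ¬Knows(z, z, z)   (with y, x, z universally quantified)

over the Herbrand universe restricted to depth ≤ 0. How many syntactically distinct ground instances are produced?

8

Ground terms of depth ≤ 0:
  With no function symbols every ground term is a constant, so there are exactly 2 ground terms at every depth bound.
  N_0 = 2
So there are 2 ground terms available for substitution.
The body mentions every one of the 3 quantified variables; since ground terms form a free algebra, no two substitutions collapse to the same formula.
Number of ground instances = 2^3 = 8.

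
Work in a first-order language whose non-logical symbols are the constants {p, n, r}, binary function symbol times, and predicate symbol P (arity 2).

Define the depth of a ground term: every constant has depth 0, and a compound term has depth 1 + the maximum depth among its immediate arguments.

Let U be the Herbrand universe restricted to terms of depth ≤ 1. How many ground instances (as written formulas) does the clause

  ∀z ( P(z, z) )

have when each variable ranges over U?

12

Ground terms of depth ≤ 1:
  If N_k denotes the number of depth-≤k ground terms, the 3 constants give N_0 = 3, and each function symbol of arity r contributes N_{k-1}^r new terms at level k: N_k = 3 + N_{k-1}^2.
  N_0 = 3
  N_1 = 3 + 3^2 = 12
  Explicitly: p, n, r, times(p, p), times(p, n), times(p, r), times(n, p), times(n, n), times(n, r), times(r, p), times(r, n), times(r, r).
So there are 12 ground terms available for substitution.
There is 1 variable to instantiate (z),  occurring in at least one literal, so different choices give different ground instances.
Number of ground instances = 12.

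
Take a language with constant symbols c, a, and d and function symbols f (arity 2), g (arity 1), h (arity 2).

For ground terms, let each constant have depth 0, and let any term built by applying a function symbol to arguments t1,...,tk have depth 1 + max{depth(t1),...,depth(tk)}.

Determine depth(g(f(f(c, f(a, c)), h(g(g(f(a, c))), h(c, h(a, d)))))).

6

depth(f(a, c)) = 1 + max(0, 0) = 1
depth(f(c, f(a, c))) = 1 + max(0, 1) = 2
depth(g(f(a, c))) = 1 + depth(f(a, c)) = 1 + 1 = 2
depth(g(g(f(a, c)))) = 1 + depth(g(f(a, c))) = 1 + 2 = 3
depth(h(a, d)) = 1 + max(0, 0) = 1
depth(h(c, h(a, d))) = 1 + max(0, 1) = 2
depth(h(g(g(f(a, c))), h(c, h(a, d)))) = 1 + max(3, 2) = 4
depth(f(f(c, f(a, c)), h(g(g(f(a, c))), h(c, h(a, d))))) = 1 + max(2, 4) = 5
depth(g(f(f(c, f(a, c)), h(g(g(f(a, c))), h(c, h(a, d)))))) = 1 + depth(f(f(c, f(a, c)), h(g(g(f(a, c))), h(c, h(a, d))))) = 1 + 5 = 6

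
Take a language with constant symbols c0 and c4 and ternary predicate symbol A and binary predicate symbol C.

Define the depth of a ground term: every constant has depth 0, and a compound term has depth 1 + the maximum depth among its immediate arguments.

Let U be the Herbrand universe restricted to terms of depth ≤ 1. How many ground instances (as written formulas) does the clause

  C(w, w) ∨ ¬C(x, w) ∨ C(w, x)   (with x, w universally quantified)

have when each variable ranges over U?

Ground terms of depth ≤ 1:
  With no function symbols every ground term is a constant, so there are exactly 2 ground terms at every depth bound.
  N_0 = 2
  N_1 = 2
  Explicitly: c0, c4.
So there are 2 ground terms available for substitution.
Each of x, w ranges independently over the available ground terms, and distinct assignments produce distinct instances.
Number of ground instances = 2^2 = 4.

4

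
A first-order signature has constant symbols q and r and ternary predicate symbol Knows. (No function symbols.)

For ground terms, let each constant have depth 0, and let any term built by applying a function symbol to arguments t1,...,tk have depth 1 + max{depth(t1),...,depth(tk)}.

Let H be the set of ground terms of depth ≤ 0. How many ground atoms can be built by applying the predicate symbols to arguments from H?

First count ground terms of depth ≤ 0.
With no function symbols every ground term is a constant, so there are exactly 2 ground terms at every depth bound.
N_0 = 2
Explicitly: q, r.
So |H| = 2.
Each predicate of arity r yields |H|^r ground atoms (one per choice of an r-tuple from H):
  Knows: 2^3 = 8
Total ground atoms: 8.

8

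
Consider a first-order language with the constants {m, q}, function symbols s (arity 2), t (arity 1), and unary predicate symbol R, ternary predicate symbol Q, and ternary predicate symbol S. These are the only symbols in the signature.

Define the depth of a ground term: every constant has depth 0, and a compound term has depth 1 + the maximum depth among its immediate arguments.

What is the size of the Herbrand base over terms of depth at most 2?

810522

First count ground terms of depth ≤ 2.
Count level by level. With function symbols s/2, t/1, the terms of depth ≤ k are the 2 constants together with each function applied to depth-≤(k−1) tuples, so N_k = 2 + N_{k-1}^2 + N_{k-1}.
N_0 = 2
N_1 = 2 + 2^2 + 2 = 8
N_2 = 2 + 8^2 + 8 = 74
So |H| = 74.
Ground atoms are formed by filling each argument slot of a predicate with a term from H, so an r-ary predicate gives |H|^r atoms:
  R: 74;  Q: 74^3 = 405224;  S: 74^3 = 405224
Total ground atoms: 74 + 405224 + 405224 = 810522.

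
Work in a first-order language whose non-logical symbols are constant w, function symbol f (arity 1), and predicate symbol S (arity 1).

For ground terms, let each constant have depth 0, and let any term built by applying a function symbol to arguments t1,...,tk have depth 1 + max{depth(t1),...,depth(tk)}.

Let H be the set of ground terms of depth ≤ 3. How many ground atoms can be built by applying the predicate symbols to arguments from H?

First count ground terms of depth ≤ 3.
Let N_k count ground terms of depth at most k. Each non-constant term of depth ≤ k is some function symbol applied to depth-≤(k−1) arguments, giving N_k = 1 + N_{k-1}.
N_0 = 1
N_1 = 1 + 1 = 2
N_2 = 1 + 2 = 3
N_3 = 1 + 3 = 4
So |H| = 4.
Each predicate of arity r yields |H|^r ground atoms (one per choice of an r-tuple from H):
  S: 4
Total ground atoms: 4.

4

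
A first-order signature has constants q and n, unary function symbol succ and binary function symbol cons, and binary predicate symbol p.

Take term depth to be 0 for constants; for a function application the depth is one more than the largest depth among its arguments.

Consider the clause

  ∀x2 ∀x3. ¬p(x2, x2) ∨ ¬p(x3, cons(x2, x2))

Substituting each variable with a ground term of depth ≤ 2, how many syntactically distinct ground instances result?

Ground terms of depth ≤ 2:
  Write N_k for the number of ground terms of depth ≤ k. A term of depth ≤ k is either a constant or a function symbol applied to arguments of depth ≤ k−1, so N_k = 2 + N_{k-1} + N_{k-1}^2.
  N_0 = 2
  N_1 = 2 + 2 + 2^2 = 8
  N_2 = 2 + 8 + 8^2 = 74
So there are 74 ground terms available for substitution.
There are 2 variables to instantiate (x2, x3), each occurring in at least one literal, so different choices give different ground instances.
Number of ground instances = 74^2 = 5476.

5476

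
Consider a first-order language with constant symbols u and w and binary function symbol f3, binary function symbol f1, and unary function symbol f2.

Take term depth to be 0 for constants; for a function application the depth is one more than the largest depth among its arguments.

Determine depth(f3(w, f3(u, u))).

depth(f3(u, u)) = 1 + max(0, 0) = 1
depth(f3(w, f3(u, u))) = 1 + max(0, 1) = 2

2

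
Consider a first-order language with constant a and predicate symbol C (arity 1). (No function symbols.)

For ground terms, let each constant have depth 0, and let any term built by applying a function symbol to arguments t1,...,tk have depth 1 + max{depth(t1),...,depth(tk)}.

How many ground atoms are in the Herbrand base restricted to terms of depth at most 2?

First count ground terms of depth ≤ 2.
With no function symbols every ground term is a constant, so there is exactly 1 ground term at every depth bound.
N_0 = 1
N_1 = 1
N_2 = 1
So |H| = 1.
Ground atoms are formed by filling each argument slot of a predicate with a term from H, so an r-ary predicate gives |H|^r atoms:
  C: 1
Total ground atoms: 1.

1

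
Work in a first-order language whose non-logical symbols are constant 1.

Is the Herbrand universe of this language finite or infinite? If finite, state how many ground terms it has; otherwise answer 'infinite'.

1

There are no function symbols, so the only ground term is the single constant.
The Herbrand universe is {1}, finite with 1 element.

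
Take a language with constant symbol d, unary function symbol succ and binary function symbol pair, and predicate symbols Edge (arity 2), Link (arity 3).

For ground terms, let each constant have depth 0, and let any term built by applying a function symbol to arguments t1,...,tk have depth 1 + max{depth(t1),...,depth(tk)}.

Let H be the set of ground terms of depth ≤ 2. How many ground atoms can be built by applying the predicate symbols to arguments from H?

First count ground terms of depth ≤ 2.
Let N_k = |{terms of depth ≤ k}|. Then N_0 = 1 and N_k = 1 + N_{k-1} + N_{k-1}^2 for k ≥ 1 (one summand per function symbol, arity giving the exponent).
N_0 = 1
N_1 = 1 + 1 + 1^2 = 3
N_2 = 1 + 3 + 3^2 = 13
So |H| = 13.
A ground atom is a predicate applied to a tuple of terms from H, so the count is the sum over predicates of |H|^arity:
  Edge: 13^2 = 169;  Link: 13^3 = 2197
Total ground atoms: 169 + 2197 = 2366.

2366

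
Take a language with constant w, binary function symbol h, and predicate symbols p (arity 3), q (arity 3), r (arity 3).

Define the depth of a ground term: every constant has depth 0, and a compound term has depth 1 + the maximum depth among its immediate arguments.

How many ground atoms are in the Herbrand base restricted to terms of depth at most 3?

52728

First count ground terms of depth ≤ 3.
Count level by level. With function symbols h/2, the terms of depth ≤ k are the 1 constant together with each function applied to depth-≤(k−1) tuples, so N_k = 1 + N_{k-1}^2.
N_0 = 1
N_1 = 1 + 1^2 = 2
N_2 = 1 + 2^2 = 5
N_3 = 1 + 5^2 = 26
So |H| = 26.
For each predicate symbol, the number of ground atoms is |H| raised to its arity; summing:
  p: 26^3 = 17576;  q: 26^3 = 17576;  r: 26^3 = 17576
Total ground atoms: 17576 + 17576 + 17576 = 52728.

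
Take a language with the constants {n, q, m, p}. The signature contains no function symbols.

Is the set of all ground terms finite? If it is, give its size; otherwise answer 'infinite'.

4

There are no function symbols, so every ground term is one of the 4 constants.
The Herbrand universe is {n, q, m, p}, which is finite with 4 elements.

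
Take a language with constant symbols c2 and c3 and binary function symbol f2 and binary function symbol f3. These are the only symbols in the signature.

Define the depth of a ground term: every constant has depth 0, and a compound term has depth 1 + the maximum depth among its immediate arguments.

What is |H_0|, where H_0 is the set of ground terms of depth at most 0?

If N_k denotes the number of depth-≤k ground terms, the 2 constants give N_0 = 2, and each function symbol of arity r contributes N_{k-1}^r new terms at level k: N_k = 2 + N_{k-1}^2 + N_{k-1}^2.
N_0 = 2
Explicitly: c2, c3.

2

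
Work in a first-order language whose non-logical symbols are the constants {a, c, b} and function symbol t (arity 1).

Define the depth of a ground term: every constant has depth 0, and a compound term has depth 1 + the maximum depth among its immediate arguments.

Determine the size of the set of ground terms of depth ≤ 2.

9

If N_k denotes the number of depth-≤k ground terms, the 3 constants give N_0 = 3, and each function symbol of arity r contributes N_{k-1}^r new terms at level k: N_k = 3 + N_{k-1}.
N_0 = 3
N_1 = 3 + 3 = 6
N_2 = 3 + 6 = 9
Explicitly: a, c, b, t(a), t(c), t(b), t(t(a)), t(t(c)), t(t(b)).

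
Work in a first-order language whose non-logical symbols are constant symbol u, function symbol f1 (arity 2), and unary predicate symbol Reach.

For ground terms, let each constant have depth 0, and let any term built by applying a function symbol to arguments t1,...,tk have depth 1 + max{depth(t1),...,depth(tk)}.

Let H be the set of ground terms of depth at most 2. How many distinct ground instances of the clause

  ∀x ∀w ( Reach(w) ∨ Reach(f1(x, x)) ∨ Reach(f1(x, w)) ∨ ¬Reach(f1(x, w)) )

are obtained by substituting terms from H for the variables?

25

Ground terms of depth ≤ 2:
  Let N_k count ground terms of depth at most k. Each non-constant term of depth ≤ k is some function symbol applied to depth-≤(k−1) arguments, giving N_k = 1 + N_{k-1}^2.
  N_0 = 1
  N_1 = 1 + 1^2 = 2
  N_2 = 1 + 2^2 = 5
  Explicitly: u, f1(u, u), f1(u, f1(u, u)), f1(f1(u, u), u), f1(f1(u, u), f1(u, u)).
So there are 5 ground terms available for substitution.
The clause has 2 distinct variables (x, w), each appearing in the body. In the free term algebra distinct substitutions yield syntactically distinct ground instances.
Number of ground instances = 5^2 = 25.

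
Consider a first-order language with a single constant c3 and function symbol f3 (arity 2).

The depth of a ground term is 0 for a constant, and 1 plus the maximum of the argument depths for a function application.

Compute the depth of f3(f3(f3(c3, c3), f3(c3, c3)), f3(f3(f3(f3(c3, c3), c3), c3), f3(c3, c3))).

5

depth(f3(c3, c3)) = 1 + max(0, 0) = 1
depth(f3(f3(c3, c3), f3(c3, c3))) = 1 + max(1, 1) = 2
depth(f3(f3(c3, c3), c3)) = 1 + max(1, 0) = 2
depth(f3(f3(f3(c3, c3), c3), c3)) = 1 + max(2, 0) = 3
depth(f3(f3(f3(f3(c3, c3), c3), c3), f3(c3, c3))) = 1 + max(3, 1) = 4
depth(f3(f3(f3(c3, c3), f3(c3, c3)), f3(f3(f3(f3(c3, c3), c3), c3), f3(c3, c3)))) = 1 + max(2, 4) = 5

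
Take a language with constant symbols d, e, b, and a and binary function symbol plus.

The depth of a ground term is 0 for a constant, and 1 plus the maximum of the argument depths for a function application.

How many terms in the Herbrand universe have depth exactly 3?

162816

If N_k denotes the number of depth-≤k ground terms, the 4 constants give N_0 = 4, and each function symbol of arity r contributes N_{k-1}^r new terms at level k: N_k = 4 + N_{k-1}^2.
N_0 = 4
N_1 = 4 + 4^2 = 20
N_2 = 4 + 20^2 = 404
N_3 = 4 + 404^2 = 163220
Terms of depth exactly 3: N_3 − N_2 = 163220 − 404 = 162816.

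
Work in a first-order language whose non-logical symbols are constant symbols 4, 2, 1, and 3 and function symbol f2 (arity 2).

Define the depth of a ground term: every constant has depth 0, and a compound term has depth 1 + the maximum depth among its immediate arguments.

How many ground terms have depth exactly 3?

Let N_k = |{terms of depth ≤ k}|. Then N_0 = 4 and N_k = 4 + N_{k-1}^2 for k ≥ 1 (one summand per function symbol, arity giving the exponent).
N_0 = 4
N_1 = 4 + 4^2 = 20
N_2 = 4 + 20^2 = 404
N_3 = 4 + 404^2 = 163220
Terms of depth exactly 3: N_3 − N_2 = 163220 − 404 = 162816.

162816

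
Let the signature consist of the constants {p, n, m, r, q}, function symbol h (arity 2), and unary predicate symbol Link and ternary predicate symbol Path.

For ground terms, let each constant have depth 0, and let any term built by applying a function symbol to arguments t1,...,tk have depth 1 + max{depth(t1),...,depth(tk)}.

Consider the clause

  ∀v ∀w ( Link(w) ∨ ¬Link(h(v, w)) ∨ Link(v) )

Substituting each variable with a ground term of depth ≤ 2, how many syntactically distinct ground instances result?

Ground terms of depth ≤ 2:
  If N_k denotes the number of depth-≤k ground terms, the 5 constants give N_0 = 5, and each function symbol of arity r contributes N_{k-1}^r new terms at level k: N_k = 5 + N_{k-1}^2.
  N_0 = 5
  N_1 = 5 + 5^2 = 30
  N_2 = 5 + 30^2 = 905
So there are 905 ground terms available for substitution.
The clause has 2 distinct variables (v, w), each appearing in the body. In the free term algebra distinct substitutions yield syntactically distinct ground instances.
Number of ground instances = 905^2 = 819025.

819025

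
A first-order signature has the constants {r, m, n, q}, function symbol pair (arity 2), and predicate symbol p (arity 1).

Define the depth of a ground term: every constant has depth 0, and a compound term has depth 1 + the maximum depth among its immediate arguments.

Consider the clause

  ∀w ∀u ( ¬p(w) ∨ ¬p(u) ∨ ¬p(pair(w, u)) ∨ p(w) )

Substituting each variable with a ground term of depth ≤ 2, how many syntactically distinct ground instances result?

Ground terms of depth ≤ 2:
  Count level by level. With function symbols pair/2, the terms of depth ≤ k are the 4 constants together with each function applied to depth-≤(k−1) tuples, so N_k = 4 + N_{k-1}^2.
  N_0 = 4
  N_1 = 4 + 4^2 = 20
  N_2 = 4 + 20^2 = 404
So there are 404 ground terms available for substitution.
The body mentions every one of the 2 quantified variables; since ground terms form a free algebra, no two substitutions collapse to the same formula.
Number of ground instances = 404^2 = 163216.

163216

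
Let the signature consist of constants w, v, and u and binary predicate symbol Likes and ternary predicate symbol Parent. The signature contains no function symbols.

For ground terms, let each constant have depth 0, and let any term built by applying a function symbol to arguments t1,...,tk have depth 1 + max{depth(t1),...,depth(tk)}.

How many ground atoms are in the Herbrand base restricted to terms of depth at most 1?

36

First count ground terms of depth ≤ 1.
With no function symbols every ground term is a constant, so there are exactly 3 ground terms at every depth bound.
N_0 = 3
N_1 = 3
So |H| = 3.
Ground atoms are formed by filling each argument slot of a predicate with a term from H, so an r-ary predicate gives |H|^r atoms:
  Likes: 3^2 = 9;  Parent: 3^3 = 27
Total ground atoms: 9 + 27 = 36.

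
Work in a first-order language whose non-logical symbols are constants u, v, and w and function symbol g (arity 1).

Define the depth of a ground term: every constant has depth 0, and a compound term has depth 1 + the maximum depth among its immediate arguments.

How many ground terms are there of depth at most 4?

Let N_k = |{terms of depth ≤ k}|. Then N_0 = 3 and N_k = 3 + N_{k-1} for k ≥ 1 (one summand per function symbol, arity giving the exponent).
N_0 = 3
N_1 = 3 + 3 = 6
N_2 = 3 + 6 = 9
N_3 = 3 + 9 = 12
N_4 = 3 + 12 = 15

15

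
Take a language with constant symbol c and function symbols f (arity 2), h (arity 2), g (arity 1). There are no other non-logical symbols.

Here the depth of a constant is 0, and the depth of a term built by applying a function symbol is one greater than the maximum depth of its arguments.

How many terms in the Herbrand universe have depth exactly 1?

3

Let N_k = |{terms of depth ≤ k}|. Then N_0 = 1 and N_k = 1 + N_{k-1}^2 + N_{k-1}^2 + N_{k-1} for k ≥ 1 (one summand per function symbol, arity giving the exponent).
N_0 = 1
N_1 = 1 + 1^2 + 1^2 + 1 = 4
Terms of depth exactly 1: N_1 − N_0 = 4 − 1 = 3.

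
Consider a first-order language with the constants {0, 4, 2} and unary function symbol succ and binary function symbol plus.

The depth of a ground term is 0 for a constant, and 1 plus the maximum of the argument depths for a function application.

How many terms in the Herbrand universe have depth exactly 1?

12

Write N_k for the number of ground terms of depth ≤ k. A term of depth ≤ k is either a constant or a function symbol applied to arguments of depth ≤ k−1, so N_k = 3 + N_{k-1} + N_{k-1}^2.
N_0 = 3
N_1 = 3 + 3 + 3^2 = 15
Terms of depth exactly 1: N_1 − N_0 = 15 − 3 = 12.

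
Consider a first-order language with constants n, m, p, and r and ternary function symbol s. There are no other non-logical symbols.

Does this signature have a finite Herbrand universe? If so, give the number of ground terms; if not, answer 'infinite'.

The signature has at least one function symbol (s, arity 3) and at least one constant (n).
Iterating s gives infinitely many distinct ground terms: n, s(n, n, n), s(s(n, n, n), s(n, n, n), s(n, n, n)), ...
So the Herbrand universe is infinite.

infinite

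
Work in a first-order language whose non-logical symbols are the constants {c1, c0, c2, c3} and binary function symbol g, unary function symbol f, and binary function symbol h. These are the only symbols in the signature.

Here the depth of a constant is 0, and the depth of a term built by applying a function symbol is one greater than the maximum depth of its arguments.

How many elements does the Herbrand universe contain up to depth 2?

3244

Write N_k for the number of ground terms of depth ≤ k. A term of depth ≤ k is either a constant or a function symbol applied to arguments of depth ≤ k−1, so N_k = 4 + N_{k-1}^2 + N_{k-1} + N_{k-1}^2.
N_0 = 4
N_1 = 4 + 4^2 + 4 + 4^2 = 40
N_2 = 4 + 40^2 + 40 + 40^2 = 3244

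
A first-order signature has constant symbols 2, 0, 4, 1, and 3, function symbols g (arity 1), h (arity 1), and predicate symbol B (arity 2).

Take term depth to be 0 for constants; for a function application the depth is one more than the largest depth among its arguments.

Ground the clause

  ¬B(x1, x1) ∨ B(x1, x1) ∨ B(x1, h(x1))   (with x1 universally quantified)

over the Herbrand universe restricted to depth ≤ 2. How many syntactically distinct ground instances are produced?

Ground terms of depth ≤ 2:
  If N_k denotes the number of depth-≤k ground terms, the 5 constants give N_0 = 5, and each function symbol of arity r contributes N_{k-1}^r new terms at level k: N_k = 5 + N_{k-1} + N_{k-1}.
  N_0 = 5
  N_1 = 5 + 5 + 5 = 15
  N_2 = 5 + 15 + 15 = 35
So there are 35 ground terms available for substitution.
The clause has 1 distinct variable (x1), which appears in the body. In the free term algebra distinct substitutions yield syntactically distinct ground instances.
Number of ground instances = 35.

35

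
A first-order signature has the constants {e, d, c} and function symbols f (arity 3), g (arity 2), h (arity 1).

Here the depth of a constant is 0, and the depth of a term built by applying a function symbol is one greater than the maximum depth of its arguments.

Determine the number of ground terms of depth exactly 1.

If N_k denotes the number of depth-≤k ground terms, the 3 constants give N_0 = 3, and each function symbol of arity r contributes N_{k-1}^r new terms at level k: N_k = 3 + N_{k-1}^3 + N_{k-1}^2 + N_{k-1}.
N_0 = 3
N_1 = 3 + 3^3 + 3^2 + 3 = 42
Terms of depth exactly 1: N_1 − N_0 = 42 − 3 = 39.

39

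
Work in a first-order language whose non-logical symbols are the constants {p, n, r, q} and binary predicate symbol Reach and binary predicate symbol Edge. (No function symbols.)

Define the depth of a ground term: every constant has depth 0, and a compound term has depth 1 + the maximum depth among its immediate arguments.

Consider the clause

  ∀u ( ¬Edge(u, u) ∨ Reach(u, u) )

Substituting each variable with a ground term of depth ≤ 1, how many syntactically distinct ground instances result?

Ground terms of depth ≤ 1:
  With no function symbols every ground term is a constant, so there are exactly 4 ground terms at every depth bound.
  N_0 = 4
  N_1 = 4
  Explicitly: p, n, r, q.
So there are 4 ground terms available for substitution.
The variable u ranges independently over the available ground terms, and distinct assignments produce distinct instances.
Number of ground instances = 4.

4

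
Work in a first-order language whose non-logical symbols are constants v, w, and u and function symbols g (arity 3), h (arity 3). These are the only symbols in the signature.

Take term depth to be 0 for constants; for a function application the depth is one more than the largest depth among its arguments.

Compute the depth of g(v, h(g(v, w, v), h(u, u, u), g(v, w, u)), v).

depth(g(v, w, v)) = 1 + max(0, 0, 0) = 1
depth(h(u, u, u)) = 1 + max(0, 0, 0) = 1
depth(g(v, w, u)) = 1 + max(0, 0, 0) = 1
depth(h(g(v, w, v), h(u, u, u), g(v, w, u))) = 1 + max(1, 1, 1) = 2
depth(g(v, h(g(v, w, v), h(u, u, u), g(v, w, u)), v)) = 1 + max(0, 2, 0) = 3

3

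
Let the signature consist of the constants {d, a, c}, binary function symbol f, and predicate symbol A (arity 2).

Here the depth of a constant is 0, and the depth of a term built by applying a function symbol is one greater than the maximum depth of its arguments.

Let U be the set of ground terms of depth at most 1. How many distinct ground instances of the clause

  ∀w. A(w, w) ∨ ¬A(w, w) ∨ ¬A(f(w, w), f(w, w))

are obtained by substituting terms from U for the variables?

Ground terms of depth ≤ 1:
  Count level by level. With function symbols f/2, the terms of depth ≤ k are the 3 constants together with each function applied to depth-≤(k−1) tuples, so N_k = 3 + N_{k-1}^2.
  N_0 = 3
  N_1 = 3 + 3^2 = 12
  Explicitly: d, a, c, f(d, d), f(d, a), f(d, c), f(a, d), f(a, a), f(a, c), f(c, d), f(c, a), f(c, c).
So there are 12 ground terms available for substitution.
The clause has 1 distinct variable (w), which appears in the body. In the free term algebra distinct substitutions yield syntactically distinct ground instances.
Number of ground instances = 12.

12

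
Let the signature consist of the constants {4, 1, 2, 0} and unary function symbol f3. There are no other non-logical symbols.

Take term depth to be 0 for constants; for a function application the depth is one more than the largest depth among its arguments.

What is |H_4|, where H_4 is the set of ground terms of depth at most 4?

20

If N_k denotes the number of depth-≤k ground terms, the 4 constants give N_0 = 4, and each function symbol of arity r contributes N_{k-1}^r new terms at level k: N_k = 4 + N_{k-1}.
N_0 = 4
N_1 = 4 + 4 = 8
N_2 = 4 + 8 = 12
N_3 = 4 + 12 = 16
N_4 = 4 + 16 = 20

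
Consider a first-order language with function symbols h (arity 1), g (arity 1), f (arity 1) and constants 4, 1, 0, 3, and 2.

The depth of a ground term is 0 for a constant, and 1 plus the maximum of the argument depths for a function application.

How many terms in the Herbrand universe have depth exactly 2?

Count level by level. With function symbols h/1, g/1, f/1, the terms of depth ≤ k are the 5 constants together with each function applied to depth-≤(k−1) tuples, so N_k = 5 + N_{k-1} + N_{k-1} + N_{k-1}.
N_0 = 5
N_1 = 5 + 5 + 5 + 5 = 20
N_2 = 5 + 20 + 20 + 20 = 65
Terms of depth exactly 2: N_2 − N_1 = 65 − 20 = 45.

45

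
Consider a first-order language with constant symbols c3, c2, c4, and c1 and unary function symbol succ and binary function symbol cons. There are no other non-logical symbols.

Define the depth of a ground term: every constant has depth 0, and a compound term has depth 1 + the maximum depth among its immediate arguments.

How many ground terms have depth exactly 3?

If N_k denotes the number of depth-≤k ground terms, the 4 constants give N_0 = 4, and each function symbol of arity r contributes N_{k-1}^r new terms at level k: N_k = 4 + N_{k-1} + N_{k-1}^2.
N_0 = 4
N_1 = 4 + 4 + 4^2 = 24
N_2 = 4 + 24 + 24^2 = 604
N_3 = 4 + 604 + 604^2 = 365424
Terms of depth exactly 3: N_3 − N_2 = 365424 − 604 = 364820.

364820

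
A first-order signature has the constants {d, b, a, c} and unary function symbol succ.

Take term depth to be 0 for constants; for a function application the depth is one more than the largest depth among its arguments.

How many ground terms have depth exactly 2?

Count level by level. With function symbols succ/1, the terms of depth ≤ k are the 4 constants together with each function applied to depth-≤(k−1) tuples, so N_k = 4 + N_{k-1}.
N_0 = 4
N_1 = 4 + 4 = 8
N_2 = 4 + 8 = 12
Terms of depth exactly 2: N_2 − N_1 = 12 − 8 = 4.

4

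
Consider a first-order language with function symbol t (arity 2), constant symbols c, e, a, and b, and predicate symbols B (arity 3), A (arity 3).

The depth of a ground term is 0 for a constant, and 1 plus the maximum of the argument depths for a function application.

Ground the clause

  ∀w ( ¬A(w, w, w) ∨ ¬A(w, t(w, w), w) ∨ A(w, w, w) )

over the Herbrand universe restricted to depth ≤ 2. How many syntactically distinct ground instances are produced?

404

Ground terms of depth ≤ 2:
  If N_k denotes the number of depth-≤k ground terms, the 4 constants give N_0 = 4, and each function symbol of arity r contributes N_{k-1}^r new terms at level k: N_k = 4 + N_{k-1}^2.
  N_0 = 4
  N_1 = 4 + 4^2 = 20
  N_2 = 4 + 20^2 = 404
So there are 404 ground terms available for substitution.
There is 1 variable to instantiate (w),  occurring in at least one literal, so different choices give different ground instances.
Number of ground instances = 404.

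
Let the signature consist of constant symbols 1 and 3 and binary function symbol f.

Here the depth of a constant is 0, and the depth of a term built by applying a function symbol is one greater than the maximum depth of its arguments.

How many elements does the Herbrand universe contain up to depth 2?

Write N_k for the number of ground terms of depth ≤ k. A term of depth ≤ k is either a constant or a function symbol applied to arguments of depth ≤ k−1, so N_k = 2 + N_{k-1}^2.
N_0 = 2
N_1 = 2 + 2^2 = 6
N_2 = 2 + 6^2 = 38

38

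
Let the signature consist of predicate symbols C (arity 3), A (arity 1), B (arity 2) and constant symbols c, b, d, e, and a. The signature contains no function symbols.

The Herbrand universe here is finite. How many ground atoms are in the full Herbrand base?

With no function symbols, the Herbrand universe is just the 5 constants.
Ground atoms per predicate: C: 5^3 = 125, A: 5, B: 5^2 = 25.
Herbrand base size = 125 + 5 + 25 = 155.

155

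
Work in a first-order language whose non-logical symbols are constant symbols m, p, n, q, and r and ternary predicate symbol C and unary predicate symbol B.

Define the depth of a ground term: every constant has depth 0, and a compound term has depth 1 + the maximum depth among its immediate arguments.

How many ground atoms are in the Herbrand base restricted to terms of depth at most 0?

130

First count ground terms of depth ≤ 0.
With no function symbols every ground term is a constant, so there are exactly 5 ground terms at every depth bound.
N_0 = 5
Explicitly: m, p, n, q, r.
So |H| = 5.
A ground atom is a predicate applied to a tuple of terms from H, so the count is the sum over predicates of |H|^arity:
  C: 5^3 = 125;  B: 5
Total ground atoms: 125 + 5 = 130.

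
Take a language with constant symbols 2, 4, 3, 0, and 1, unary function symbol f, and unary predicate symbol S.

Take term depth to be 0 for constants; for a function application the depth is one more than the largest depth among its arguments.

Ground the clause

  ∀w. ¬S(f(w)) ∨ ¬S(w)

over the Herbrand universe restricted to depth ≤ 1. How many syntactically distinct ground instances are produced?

10

Ground terms of depth ≤ 1:
  Write N_k for the number of ground terms of depth ≤ k. A term of depth ≤ k is either a constant or a function symbol applied to arguments of depth ≤ k−1, so N_k = 5 + N_{k-1}.
  N_0 = 5
  N_1 = 5 + 5 = 10
So there are 10 ground terms available for substitution.
There is 1 variable to instantiate (w),  occurring in at least one literal, so different choices give different ground instances.
Number of ground instances = 10.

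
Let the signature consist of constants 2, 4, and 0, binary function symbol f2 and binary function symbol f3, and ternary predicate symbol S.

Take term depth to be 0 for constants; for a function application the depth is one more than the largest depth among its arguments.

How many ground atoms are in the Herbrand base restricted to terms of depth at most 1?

First count ground terms of depth ≤ 1.
Write N_k for the number of ground terms of depth ≤ k. A term of depth ≤ k is either a constant or a function symbol applied to arguments of depth ≤ k−1, so N_k = 3 + N_{k-1}^2 + N_{k-1}^2.
N_0 = 3
N_1 = 3 + 3^2 + 3^2 = 21
So |H| = 21.
Each predicate of arity r yields |H|^r ground atoms (one per choice of an r-tuple from H):
  S: 21^3 = 9261
Total ground atoms: 9261.

9261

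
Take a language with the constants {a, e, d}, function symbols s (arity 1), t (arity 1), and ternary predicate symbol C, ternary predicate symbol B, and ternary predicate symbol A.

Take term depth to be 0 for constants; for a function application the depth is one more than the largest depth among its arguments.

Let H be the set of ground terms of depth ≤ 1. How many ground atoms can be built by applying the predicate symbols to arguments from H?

First count ground terms of depth ≤ 1.
Write N_k for the number of ground terms of depth ≤ k. A term of depth ≤ k is either a constant or a function symbol applied to arguments of depth ≤ k−1, so N_k = 3 + N_{k-1} + N_{k-1}.
N_0 = 3
N_1 = 3 + 3 + 3 = 9
Explicitly: a, e, d, s(a), s(e), s(d), t(a), t(e), t(d).
So |H| = 9.
Ground atoms are formed by filling each argument slot of a predicate with a term from H, so an r-ary predicate gives |H|^r atoms:
  C: 9^3 = 729;  B: 9^3 = 729;  A: 9^3 = 729
Total ground atoms: 729 + 729 + 729 = 2187.

2187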